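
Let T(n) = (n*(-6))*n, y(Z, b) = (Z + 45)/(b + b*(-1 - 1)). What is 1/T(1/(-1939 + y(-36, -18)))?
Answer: -15031129/24 ≈ -6.2630e+5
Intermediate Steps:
y(Z, b) = -(45 + Z)/b (y(Z, b) = (45 + Z)/(b + b*(-2)) = (45 + Z)/(b - 2*b) = (45 + Z)/((-b)) = (45 + Z)*(-1/b) = -(45 + Z)/b)
T(n) = -6*n**2 (T(n) = (-6*n)*n = -6*n**2)
1/T(1/(-1939 + y(-36, -18))) = 1/(-6/(-1939 + (-45 - 1*(-36))/(-18))**2) = 1/(-6/(-1939 - (-45 + 36)/18)**2) = 1/(-6/(-1939 - 1/18*(-9))**2) = 1/(-6/(-1939 + 1/2)**2) = 1/(-6*(1/(-3877/2))**2) = 1/(-6*(-2/3877)**2) = 1/(-6*4/15031129) = 1/(-24/15031129) = -15031129/24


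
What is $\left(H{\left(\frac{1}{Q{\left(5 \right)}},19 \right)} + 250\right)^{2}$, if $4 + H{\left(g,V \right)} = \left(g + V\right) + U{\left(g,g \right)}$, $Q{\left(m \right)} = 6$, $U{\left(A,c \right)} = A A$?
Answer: $\frac{91145209}{1296} \approx 70328.0$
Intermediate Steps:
$U{\left(A,c \right)} = A^{2}$
$H{\left(g,V \right)} = -4 + V + g + g^{2}$ ($H{\left(g,V \right)} = -4 + \left(\left(g + V\right) + g^{2}\right) = -4 + \left(\left(V + g\right) + g^{2}\right) = -4 + \left(V + g + g^{2}\right) = -4 + V + g + g^{2}$)
$\left(H{\left(\frac{1}{Q{\left(5 \right)}},19 \right)} + 250\right)^{2} = \left(\left(-4 + 19 + \frac{1}{6} + \left(\frac{1}{6}\right)^{2}\right) + 250\right)^{2} = \left(\left(-4 + 19 + \frac{1}{6} + \frac{1}{36}\right) + 250\right)^{2} = \left(\frac{547}{36} + 250\right)^{2} = \left(\frac{9547}{36}\right)^{2} = \frac{91145209}{1296}$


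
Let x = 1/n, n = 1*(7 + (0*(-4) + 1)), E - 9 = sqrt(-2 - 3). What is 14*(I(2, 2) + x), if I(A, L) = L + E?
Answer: 623/4 + 14*I*sqrt(5) ≈ 155.75 + 31.305*I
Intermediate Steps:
E = 9 + I*sqrt(5) (E = 9 + sqrt(-2 - 3) = 9 + sqrt(-5) = 9 + I*sqrt(5) ≈ 9.0 + 2.2361*I)
I(A, L) = 9 + L + I*sqrt(5) (I(A, L) = L + (9 + I*sqrt(5)) = 9 + L + I*sqrt(5))
n = 8 (n = 1*(7 + (0 + 1)) = 1*(7 + 1) = 1*8 = 8)
x = 1/8 ≈ 0.12500
14*(I(2, 2) + x) = 14*((9 + 2 + I*sqrt(5)) + 1/8) = 14*((11 + I*sqrt(5)) + 1/8) = 14*(89/8 + I*sqrt(5)) = 623/4 + 14*I*sqrt(5)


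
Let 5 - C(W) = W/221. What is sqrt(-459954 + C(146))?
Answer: 5*I*sqrt(898576055)/221 ≈ 678.2*I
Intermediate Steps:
C(W) = 5 - W/221
sqrt(-459954 + C(146)) = sqrt(-459954 + (5 - 1/221*146)) = sqrt(-459954 + (5 - 146/221)) = sqrt(-459954 + 959/221) = sqrt(-101648875/221) = 5*I*sqrt(898576055)/221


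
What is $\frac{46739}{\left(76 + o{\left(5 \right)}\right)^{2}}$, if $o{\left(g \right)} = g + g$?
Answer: $\frac{46739}{7396} \approx 6.3195$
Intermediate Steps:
$o{\left(g \right)} = 2 g$
$\frac{46739}{\left(76 + o{\left(5 \right)}\right)^{2}} = \frac{46739}{\left(76 + 2 \cdot 5\right)^{2}} = \frac{46739}{\left(76 + 10\right)^{2}} = \frac{46739}{86^{2}} = \frac{46739}{7396}$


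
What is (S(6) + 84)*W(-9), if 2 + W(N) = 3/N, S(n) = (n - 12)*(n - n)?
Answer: -196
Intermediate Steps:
S(n) = 0 (S(n) = (-12 + n)*0 = 0)
W(N) = -2 + 3/N
(S(6) + 84)*W(-9) = (0 + 84)*(-2 + 3/(-9)) = 84*(-2 + 3*(-⅑)) = 84*(-2 - ⅓) = 84*(-7/3) = -196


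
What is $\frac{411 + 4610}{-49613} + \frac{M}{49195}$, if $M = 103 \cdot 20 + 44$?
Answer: $- \frac{142622343}{2440711535} \approx -0.058435$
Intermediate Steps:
$M = 2104$ ($M = 2060 + 44 = 2104$)
$\frac{411 + 4610}{-49613} + \frac{M}{49195} = \frac{411 + 4610}{-49613} + \frac{2104}{49195} = 5021 \left(- \frac{1}{49613}\right) + 2104 \cdot \frac{1}{49195} = - \frac{5021}{49613} + \frac{2104}{49195} = - \frac{142622343}{2440711535}$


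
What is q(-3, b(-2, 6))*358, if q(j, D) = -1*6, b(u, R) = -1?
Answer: -2148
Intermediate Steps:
q(j, D) = -6
q(-3, b(-2, 6))*358 = -6*358 = -2148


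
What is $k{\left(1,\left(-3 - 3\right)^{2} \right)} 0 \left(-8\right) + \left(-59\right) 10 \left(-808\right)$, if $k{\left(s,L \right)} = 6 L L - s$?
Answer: $476720$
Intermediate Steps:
$k{\left(s,L \right)} = - s + 6 L^{2}$ ($k{\left(s,L \right)} = 6 L^{2} - s = - s + 6 L^{2}$)
$k{\left(1,\left(-3 - 3\right)^{2} \right)} 0 \left(-8\right) + \left(-59\right) 10 \left(-808\right) = \left(\left(-1\right) 1 + 6 \left(\left(-3 - 3\right)^{2}\right)^{2}\right) 0 \left(-8\right) + \left(-59\right) 10 \left(-808\right) = \left(-1 + 6 \left(\left(-6\right)^{2}\right)^{2}\right) 0 \left(-8\right) - -476720 = \left(-1 + 6 \cdot 36^{2}\right) 0 \left(-8\right) + 476720 = \left(-1 + 6 \cdot 1296\right) 0 \left(-8\right) + 476720 = \left(-1 + 7776\right) 0 \left(-8\right) + 476720 = 7775 \cdot 0 \left(-8\right) + 476720 = 0 \left(-8\right) + 476720 = 0 + 476720 = 476720$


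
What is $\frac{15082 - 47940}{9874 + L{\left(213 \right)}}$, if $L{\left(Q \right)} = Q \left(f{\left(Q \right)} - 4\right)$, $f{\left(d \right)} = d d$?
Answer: $- \frac{32858}{9672619} \approx -0.003397$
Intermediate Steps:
$f{\left(d \right)} = d^{2}$
$L{\left(Q \right)} = Q \left(-4 + Q^{2}\right)$ ($L{\left(Q \right)} = Q \left(Q^{2} - 4\right) = Q \left(-4 + Q^{2}\right)$)
$\frac{15082 - 47940}{9874 + L{\left(213 \right)}} = \frac{15082 - 47940}{9874 + 213 \left(-4 + 213^{2}\right)} = - \frac{32858}{9874 + 213 \left(-4 + 45369\right)} = - \frac{32858}{9874 + 213 \cdot 45365} = - \frac{32858}{9874 + 9662745} = - \frac{32858}{9672619}$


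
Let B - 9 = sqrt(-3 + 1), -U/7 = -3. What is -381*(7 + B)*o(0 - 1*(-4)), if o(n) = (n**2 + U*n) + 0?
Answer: -609600 - 38100*I*sqrt(2) ≈ -6.096e+5 - 53882.0*I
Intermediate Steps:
U = 21 (U = -7*(-3) = 21)
o(n) = n**2 + 21*n (o(n) = (n**2 + 21*n) + 0 = n**2 + 21*n)
B = 9 + I*sqrt(2) (B = 9 + sqrt(-3 + 1) = 9 + sqrt(-2) = 9 + I*sqrt(2) ≈ 9.0 + 1.4142*I)
-381*(7 + B)*o(0 - 1*(-4)) = -381*(7 + (9 + I*sqrt(2)))*(0 - 1*(-4))*(21 + (0 - 1*(-4))) = -381*(16 + I*sqrt(2))*(0 + 4)*(21 + (0 + 4)) = -381*(16 + I*sqrt(2))*4*(21 + 4) = -381*(16 + I*sqrt(2))*4*25 = -381*(16 + I*sqrt(2))*100 = -381*(1600 + 100*I*sqrt(2)) = -609600 - 38100*I*sqrt(2)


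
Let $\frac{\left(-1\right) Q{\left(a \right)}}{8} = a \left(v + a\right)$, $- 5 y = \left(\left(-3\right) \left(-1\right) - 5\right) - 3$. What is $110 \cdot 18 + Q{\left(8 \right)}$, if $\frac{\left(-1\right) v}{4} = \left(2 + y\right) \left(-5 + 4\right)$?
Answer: $700$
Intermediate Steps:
$y = 1$ ($y = - \frac{\left(\left(-3\right) \left(-1\right) - 5\right) - 3}{5} = - \frac{\left(3 - 5\right) - 3}{5} = - \frac{-2 - 3}{5} = \left(- \frac{1}{5}\right) \left(-5\right) = 1$)
$v = 12$ ($v = - 4 \left(2 + 1\right) \left(-5 + 4\right) = - 4 \cdot 3 \left(-1\right) = \left(-4\right) \left(-3\right) = 12$)
$Q{\left(a \right)} = - 8 a \left(12 + a\right)$
$110 \cdot 18 + Q{\left(8 \right)} = 110 \cdot 18 - 64 \left(12 + 8\right) = 1980 - 64 \cdot 20 = 1980 - 1280 = 700$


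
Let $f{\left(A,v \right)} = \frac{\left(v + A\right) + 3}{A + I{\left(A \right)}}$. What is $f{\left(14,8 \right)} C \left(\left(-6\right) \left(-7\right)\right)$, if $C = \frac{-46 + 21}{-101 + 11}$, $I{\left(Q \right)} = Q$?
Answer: $\frac{125}{12} \approx 10.417$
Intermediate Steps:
$C = \frac{5}{18}$ ($C = - \frac{25}{-90} = \left(-25\right) \left(- \frac{1}{90}\right) = \frac{5}{18} \approx 0.27778$)
$f{\left(A,v \right)} = \frac{3 + A + v}{2 A}$ ($f{\left(A,v \right)} = \frac{\left(v + A\right) + 3}{A + A} = \frac{\left(A + v\right) + 3}{2 A} = \left(3 + A + v\right) \frac{1}{2 A} = \frac{3 + A + v}{2 A}$)
$f{\left(14,8 \right)} C \left(\left(-6\right) \left(-7\right)\right) = \frac{3 + 14 + 8}{2 \cdot 14} \cdot \frac{5}{18} \left(\left(-6\right) \left(-7\right)\right) = \frac{1}{2} \cdot \frac{1}{14} \cdot 25 \cdot \frac{5}{18} \cdot 42 = \frac{25}{28} \cdot \frac{5}{18} \cdot 42 = \frac{125}{504} \cdot 42 = \frac{125}{12}$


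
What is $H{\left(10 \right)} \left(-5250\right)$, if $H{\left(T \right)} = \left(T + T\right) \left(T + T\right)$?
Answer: $-2100000$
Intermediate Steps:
$H{\left(T \right)} = 4 T^{2}$ ($H{\left(T \right)} = 2 T 2 T = 4 T^{2}$)
$H{\left(10 \right)} \left(-5250\right) = 4 \cdot 10^{2} \left(-5250\right) = 4 \cdot 100 \left(-5250\right) = 400 \left(-5250\right) = -2100000$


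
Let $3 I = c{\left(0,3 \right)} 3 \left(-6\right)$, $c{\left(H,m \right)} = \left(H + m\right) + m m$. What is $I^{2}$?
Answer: $5184$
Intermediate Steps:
$c{\left(H,m \right)} = H + m + m^{2}$ ($c{\left(H,m \right)} = \left(H + m\right) + m^{2} = H + m + m^{2}$)
$I = -72$ ($I = \frac{\left(0 + 3 + 3^{2}\right) 3 \left(-6\right)}{3} = \frac{\left(0 + 3 + 9\right) 3 \left(-6\right)}{3} = \frac{12 \cdot 3 \left(-6\right)}{3} = \frac{36 \left(-6\right)}{3} = \frac{1}{3} \left(-216\right) = -72$)
$I^{2} = \left(-72\right)^{2} = 5184$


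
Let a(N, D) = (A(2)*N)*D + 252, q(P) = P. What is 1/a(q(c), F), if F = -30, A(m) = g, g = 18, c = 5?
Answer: -1/2448 ≈ -0.00040850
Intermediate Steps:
A(m) = 18
a(N, D) = 252 + 18*D*N (a(N, D) = (18*N)*D + 252 = 18*D*N + 252 = 252 + 18*D*N)
1/a(q(c), F) = 1/(252 + 18*(-30)*5) = 1/(252 - 2700) = 1/(-2448) = -1/2448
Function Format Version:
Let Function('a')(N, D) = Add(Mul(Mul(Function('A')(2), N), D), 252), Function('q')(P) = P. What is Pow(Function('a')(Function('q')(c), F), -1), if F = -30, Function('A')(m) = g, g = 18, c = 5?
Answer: Rational(-1, 2448) ≈ -0.00040850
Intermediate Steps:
Function('A')(m) = 18
Function('a')(N, D) = Add(252, Mul(18, D, N)) (Function('a')(N, D) = Add(Mul(Mul(18, N), D), 252) = Add(Mul(18, D, N), 252) = Add(252, Mul(18, D, N)))
Pow(Function('a')(Function('q')(c), F), -1) = Pow(Add(252, Mul(18, -30, 5)), -1) = Pow(Add(252, -2700), -1) = Pow(-2448, -1) = Rational(-1, 2448)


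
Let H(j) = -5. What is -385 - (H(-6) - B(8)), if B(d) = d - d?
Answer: -380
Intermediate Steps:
B(d) = 0
-385 - (H(-6) - B(8)) = -385 - (-5 - 1*0) = -385 - (-5 + 0) = -385 - 1*(-5) = -385 + 5 = -380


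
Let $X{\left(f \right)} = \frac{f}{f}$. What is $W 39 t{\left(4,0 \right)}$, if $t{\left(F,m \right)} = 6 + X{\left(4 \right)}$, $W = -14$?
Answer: $-3822$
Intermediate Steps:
$X{\left(f \right)} = 1$
$t{\left(F,m \right)} = 7$ ($t{\left(F,m \right)} = 6 + 1 = 7$)
$W 39 t{\left(4,0 \right)} = \left(-14\right) 39 \cdot 7 = \left(-546\right) 7 = -3822$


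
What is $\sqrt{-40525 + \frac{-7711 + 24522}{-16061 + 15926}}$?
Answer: $\frac{i \sqrt{82315290}}{45} \approx 201.62 i$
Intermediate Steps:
$\sqrt{-40525 + \frac{-7711 + 24522}{-16061 + 15926}} = \sqrt{-40525 + \frac{16811}{-135}} = \sqrt{-40525 + 16811 \left(- \frac{1}{135}\right)} = \sqrt{-40525 - \frac{16811}{135}} = \sqrt{- \frac{5487686}{135}} = \frac{i \sqrt{82315290}}{45}$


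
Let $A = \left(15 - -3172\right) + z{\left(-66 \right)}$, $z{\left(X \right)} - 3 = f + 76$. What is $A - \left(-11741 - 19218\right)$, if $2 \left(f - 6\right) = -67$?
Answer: $\frac{68395}{2} \approx 34198.0$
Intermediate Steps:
$f = - \frac{55}{2}$ ($f = 6 + \frac{1}{2} \left(-67\right) = 6 - \frac{67}{2} = - \frac{55}{2} \approx -27.5$)
$z{\left(X \right)} = \frac{103}{2}$ ($z{\left(X \right)} = 3 + \left(- \frac{55}{2} + 76\right) = 3 + \frac{97}{2} = \frac{103}{2}$)
$A = \frac{6477}{2}$ ($A = \left(15 - -3172\right) + \frac{103}{2} = \left(15 + 3172\right) + \frac{103}{2} = 3187 + \frac{103}{2} = \frac{6477}{2} \approx 3238.5$)
$A - \left(-11741 - 19218\right) = \frac{6477}{2} - \left(-11741 - 19218\right) = \frac{6477}{2} - -30959 = \frac{6477}{2} + 30959 = \frac{68395}{2}$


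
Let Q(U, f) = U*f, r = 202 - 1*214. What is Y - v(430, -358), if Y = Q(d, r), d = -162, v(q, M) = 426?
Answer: 1518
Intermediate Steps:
r = -12 (r = 202 - 214 = -12)
Y = 1944 (Y = -162*(-12) = 1944)
Y - v(430, -358) = 1944 - 1*426 = 1944 - 426 = 1518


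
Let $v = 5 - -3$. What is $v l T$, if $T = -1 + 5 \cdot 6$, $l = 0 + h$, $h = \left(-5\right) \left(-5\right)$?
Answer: $5800$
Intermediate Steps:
$h = 25$
$l = 25$ ($l = 0 + 25 = 25$)
$v = 8$ ($v = 5 + 3 = 8$)
$T = 29$ ($T = -1 + 30 = 29$)
$v l T = 8 \cdot 25 \cdot 29 = 200 \cdot 29 = 5800$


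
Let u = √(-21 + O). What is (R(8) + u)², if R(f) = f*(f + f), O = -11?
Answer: 16352 + 1024*I*√2 ≈ 16352.0 + 1448.2*I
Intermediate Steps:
u = 4*I*√2 (u = √(-21 - 11) = √(-32) = 4*I*√2 ≈ 5.6569*I)
R(f) = 2*f² (R(f) = f*(2*f) = 2*f²)
(R(8) + u)² = (2*8² + 4*I*√2)² = (2*64 + 4*I*√2)² = (128 + 4*I*√2)²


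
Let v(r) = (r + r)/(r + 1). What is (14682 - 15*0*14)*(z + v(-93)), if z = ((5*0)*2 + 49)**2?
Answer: 811466799/23 ≈ 3.5281e+7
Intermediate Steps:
z = 2401 (z = (0*2 + 49)**2 = (0 + 49)**2 = 49**2 = 2401)
v(r) = 2*r/(1 + r) (v(r) = (2*r)/(1 + r) = 2*r/(1 + r))
(14682 - 15*0*14)*(z + v(-93)) = (14682 - 15*0*14)*(2401 + 2*(-93)/(1 - 93)) = (14682 + 0*14)*(2401 + 2*(-93)/(-92)) = (14682 + 0)*(2401 + 2*(-93)*(-1/92)) = 14682*(2401 + 93/46) = 14682*(110539/46) = 811466799/23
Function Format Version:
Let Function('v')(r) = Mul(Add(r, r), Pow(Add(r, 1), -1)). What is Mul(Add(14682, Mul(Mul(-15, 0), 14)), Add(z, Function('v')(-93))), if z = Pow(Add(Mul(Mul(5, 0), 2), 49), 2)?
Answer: Rational(811466799, 23) ≈ 3.5281e+7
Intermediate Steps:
z = 2401 (z = Pow(Add(Mul(0, 2), 49), 2) = Pow(Add(0, 49), 2) = Pow(49, 2) = 2401)
Function('v')(r) = Mul(2, r, Pow(Add(1, r), -1)) (Function('v')(r) = Mul(Mul(2, r), Pow(Add(1, r), -1)) = Mul(2, r, Pow(Add(1, r), -1)))
Mul(Add(14682, Mul(Mul(-15, 0), 14)), Add(z, Function('v')(-93))) = Mul(Add(14682, Mul(Mul(-15, 0), 14)), Add(2401, Mul(2, -93, Pow(Add(1, -93), -1)))) = Mul(Add(14682, Mul(0, 14)), Add(2401, Mul(2, -93, Pow(-92, -1)))) = Mul(Add(14682, 0), Add(2401, Mul(2, -93, Rational(-1, 92)))) = Mul(14682, Add(2401, Rational(93, 46))) = Mul(14682, Rational(110539, 46)) = Rational(811466799, 23)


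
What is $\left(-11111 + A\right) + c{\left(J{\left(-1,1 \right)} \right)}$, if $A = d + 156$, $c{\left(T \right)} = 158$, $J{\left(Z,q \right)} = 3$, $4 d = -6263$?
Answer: $- \frac{49451}{4} \approx -12363.0$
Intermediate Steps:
$d = - \frac{6263}{4}$ ($d = \frac{1}{4} \left(-6263\right) = - \frac{6263}{4} \approx -1565.8$)
$A = - \frac{5639}{4}$ ($A = - \frac{6263}{4} + 156 = - \frac{5639}{4} \approx -1409.8$)
$\left(-11111 + A\right) + c{\left(J{\left(-1,1 \right)} \right)} = \left(-11111 - \frac{5639}{4}\right) + 158 = - \frac{50083}{4} + 158 = - \frac{49451}{4}$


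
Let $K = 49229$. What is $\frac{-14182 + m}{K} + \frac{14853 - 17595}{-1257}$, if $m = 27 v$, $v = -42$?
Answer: $\frac{38577902}{20626951} \approx 1.8703$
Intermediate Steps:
$m = -1134$ ($m = 27 \left(-42\right) = -1134$)
$\frac{-14182 + m}{K} + \frac{14853 - 17595}{-1257} = \frac{-14182 - 1134}{49229} + \frac{14853 - 17595}{-1257} = \left(-15316\right) \frac{1}{49229} - - \frac{914}{419} = - \frac{15316}{49229} + \frac{914}{419} = \frac{38577902}{20626951}$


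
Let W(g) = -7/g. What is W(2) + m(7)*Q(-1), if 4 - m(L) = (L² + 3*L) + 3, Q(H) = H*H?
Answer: -145/2 ≈ -72.500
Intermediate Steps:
Q(H) = H²
m(L) = 1 - L² - 3*L (m(L) = 4 - ((L² + 3*L) + 3) = 4 - (3 + L² + 3*L) = 4 + (-3 - L² - 3*L) = 1 - L² - 3*L)
W(2) + m(7)*Q(-1) = -7/2 + (1 - 1*7² - 3*7)*(-1)² = -7*½ + (1 - 1*49 - 21)*1 = -7/2 + (1 - 49 - 21)*1 = -7/2 - 69*1 = -7/2 - 69 = -145/2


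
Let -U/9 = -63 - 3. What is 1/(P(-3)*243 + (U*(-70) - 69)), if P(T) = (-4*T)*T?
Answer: -1/50397 ≈ -1.9842e-5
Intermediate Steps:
P(T) = -4*T²
U = 594 (U = -9*(-63 - 3) = -9*(-66) = 594)
1/(P(-3)*243 + (U*(-70) - 69)) = 1/(-4*(-3)²*243 + (594*(-70) - 69)) = 1/(-4*9*243 + (-41580 - 69)) = 1/(-36*243 - 41649) = 1/(-8748 - 41649) = 1/(-50397) = -1/50397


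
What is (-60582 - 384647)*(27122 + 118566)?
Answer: -64864522552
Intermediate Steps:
(-60582 - 384647)*(27122 + 118566) = -445229*145688 = -64864522552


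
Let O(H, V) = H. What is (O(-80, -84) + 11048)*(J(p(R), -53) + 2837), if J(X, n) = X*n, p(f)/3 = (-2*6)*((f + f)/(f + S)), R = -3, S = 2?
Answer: 156677880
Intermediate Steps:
p(f) = -72*f/(2 + f) (p(f) = 3*((-2*6)*((f + f)/(f + 2))) = 3*(-12*2*f/(2 + f)) = 3*(-24*f/(2 + f)) = -72*f/(2 + f))
(O(-80, -84) + 11048)*(J(p(R), -53) + 2837) = (-80 + 11048)*(-72*(-3)/(2 - 3)*(-53) + 2837) = 10968*(-72*(-3)/(-1)*(-53) + 2837) = 10968*(-72*(-3)*(-1)*(-53) + 2837) = 10968*(-216*(-53) + 2837) = 10968*(11448 + 2837) = 10968*14285 = 156677880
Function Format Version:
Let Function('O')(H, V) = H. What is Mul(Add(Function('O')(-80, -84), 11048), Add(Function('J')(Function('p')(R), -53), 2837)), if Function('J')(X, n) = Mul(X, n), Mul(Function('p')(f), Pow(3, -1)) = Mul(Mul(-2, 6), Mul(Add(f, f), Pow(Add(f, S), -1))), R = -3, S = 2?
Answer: 156677880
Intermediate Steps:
Function('p')(f) = Mul(-72, f, Pow(Add(2, f), -1)) (Function('p')(f) = Mul(3, Mul(Mul(-2, 6), Mul(Add(f, f), Pow(Add(f, 2), -1)))) = Mul(3, Mul(-12, Mul(Mul(2, f), Pow(Add(2, f), -1)))) = Mul(3, Mul(-12, Mul(2, f, Pow(Add(2, f), -1)))) = Mul(3, Mul(-24, f, Pow(Add(2, f), -1))) = Mul(-72, f, Pow(Add(2, f), -1)))
Mul(Add(Function('O')(-80, -84), 11048), Add(Function('J')(Function('p')(R), -53), 2837)) = Mul(Add(-80, 11048), Add(Mul(Mul(-72, -3, Pow(Add(2, -3), -1)), -53), 2837)) = Mul(10968, Add(Mul(Mul(-72, -3, Pow(-1, -1)), -53), 2837)) = Mul(10968, Add(Mul(Mul(-72, -3, -1), -53), 2837)) = Mul(10968, Add(Mul(-216, -53), 2837)) = Mul(10968, Add(11448, 2837)) = Mul(10968, 14285) = 156677880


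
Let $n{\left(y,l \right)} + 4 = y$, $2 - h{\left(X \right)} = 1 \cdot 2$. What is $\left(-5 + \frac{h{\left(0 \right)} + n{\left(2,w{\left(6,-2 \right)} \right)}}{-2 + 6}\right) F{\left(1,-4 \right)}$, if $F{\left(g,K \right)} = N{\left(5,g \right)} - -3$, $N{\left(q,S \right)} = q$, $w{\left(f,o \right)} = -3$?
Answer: $-44$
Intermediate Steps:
$h{\left(X \right)} = 0$ ($h{\left(X \right)} = 2 - 1 \cdot 2 = 2 - 2 = 0$)
$n{\left(y,l \right)} = -4 + y$
$F{\left(g,K \right)} = 8$ ($F{\left(g,K \right)} = 5 - -3 = 5 + 3 = 8$)
$\left(-5 + \frac{h{\left(0 \right)} + n{\left(2,w{\left(6,-2 \right)} \right)}}{-2 + 6}\right) F{\left(1,-4 \right)} = \left(-5 + \frac{0 + \left(-4 + 2\right)}{-2 + 6}\right) 8 = \left(-5 + \frac{0 - 2}{4}\right) 8 = \left(-5 - \frac{1}{2}\right) 8 = \left(- \frac{11}{2}\right) 8 = -44$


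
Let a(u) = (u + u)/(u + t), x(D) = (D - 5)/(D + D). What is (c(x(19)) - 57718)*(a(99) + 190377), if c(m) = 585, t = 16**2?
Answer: -3861278557389/355 ≈ -1.0877e+10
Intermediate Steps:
t = 256
x(D) = (-5 + D)/(2*D) (x(D) = (-5 + D)/((2*D)) = (-5 + D)*(1/(2*D)) = (-5 + D)/(2*D))
a(u) = 2*u/(256 + u) (a(u) = (u + u)/(u + 256) = (2*u)/(256 + u) = 2*u/(256 + u))
(c(x(19)) - 57718)*(a(99) + 190377) = (585 - 57718)*(2*99/(256 + 99) + 190377) = -57133*(2*99/355 + 190377) = -57133*(2*99*(1/355) + 190377) = -57133*(198/355 + 190377) = -57133*67584033/355 = -3861278557389/355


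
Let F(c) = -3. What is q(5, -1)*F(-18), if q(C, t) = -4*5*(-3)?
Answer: -180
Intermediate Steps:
q(C, t) = 60 (q(C, t) = -20*(-3) = 60)
q(5, -1)*F(-18) = 60*(-3) = -180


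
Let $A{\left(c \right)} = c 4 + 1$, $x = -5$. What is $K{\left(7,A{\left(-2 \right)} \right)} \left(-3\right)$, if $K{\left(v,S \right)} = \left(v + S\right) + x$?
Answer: $15$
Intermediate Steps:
$A{\left(c \right)} = 1 + 4 c$ ($A{\left(c \right)} = 4 c + 1 = 1 + 4 c$)
$K{\left(v,S \right)} = -5 + S + v$ ($K{\left(v,S \right)} = \left(v + S\right) - 5 = \left(S + v\right) - 5 = -5 + S + v$)
$K{\left(7,A{\left(-2 \right)} \right)} \left(-3\right) = \left(-5 + \left(1 + 4 \left(-2\right)\right) + 7\right) \left(-3\right) = \left(-5 + \left(1 - 8\right) + 7\right) \left(-3\right) = \left(-5 - 7 + 7\right) \left(-3\right) = \left(-5\right) \left(-3\right) = 15$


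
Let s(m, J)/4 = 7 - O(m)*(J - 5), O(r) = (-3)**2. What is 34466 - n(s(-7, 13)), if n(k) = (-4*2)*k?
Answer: 32386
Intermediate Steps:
O(r) = 9
s(m, J) = 208 - 36*J (s(m, J) = 4*(7 - 9*(J - 5)) = 4*(7 - 9*(-5 + J)) = 4*(7 - (-45 + 9*J)) = 4*(7 + (45 - 9*J)) = 4*(52 - 9*J) = 208 - 36*J)
n(k) = -8*k
34466 - n(s(-7, 13)) = 34466 - (-8)*(208 - 36*13) = 34466 - (-8)*(208 - 468) = 34466 - (-8)*(-260) = 34466 - 1*2080 = 34466 - 2080 = 32386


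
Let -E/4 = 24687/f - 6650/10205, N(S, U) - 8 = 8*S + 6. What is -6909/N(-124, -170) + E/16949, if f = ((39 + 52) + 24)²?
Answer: 1053559515992307/149142138217150 ≈ 7.0641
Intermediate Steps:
N(S, U) = 14 + 8*S (N(S, U) = 8 + (8*S + 6) = 8 + (6 + 8*S) = 14 + 8*S)
f = 13225 (f = (91 + 24)² = 115² = 13225)
E = -131187668/26992225 (E = -4*(24687/13225 - 6650/10205) = -4*(24687*(1/13225) - 6650*1/10205) = -4*(24687/13225 - 1330/2041) = -4*32796917/26992225 = -131187668/26992225 ≈ -4.8602)
-6909/N(-124, -170) + E/16949 = -6909/(14 + 8*(-124)) - 131187668/26992225/16949 = -6909/(14 - 992) - 131187668/26992225*1/16949 = -6909/(-978) - 131187668/457491221525 = -6909*(-1/978) - 131187668/457491221525 = 2303/326 - 131187668/457491221525 = 1053559515992307/149142138217150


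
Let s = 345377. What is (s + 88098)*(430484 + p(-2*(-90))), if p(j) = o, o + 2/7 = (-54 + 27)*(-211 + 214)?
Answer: 186568816575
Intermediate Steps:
o = -569/7 (o = -2/7 + (-54 + 27)*(-211 + 214) = -2/7 - 27*3 = -2/7 - 81 = -569/7 ≈ -81.286)
p(j) = -569/7
(s + 88098)*(430484 + p(-2*(-90))) = (345377 + 88098)*(430484 - 569/7) = 433475*(3012819/7) = 186568816575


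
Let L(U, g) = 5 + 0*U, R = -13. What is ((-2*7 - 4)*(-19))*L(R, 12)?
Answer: 1710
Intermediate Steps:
L(U, g) = 5 (L(U, g) = 5 + 0 = 5)
((-2*7 - 4)*(-19))*L(R, 12) = ((-2*7 - 4)*(-19))*5 = ((-14 - 4)*(-19))*5 = -18*(-19)*5 = 342*5 = 1710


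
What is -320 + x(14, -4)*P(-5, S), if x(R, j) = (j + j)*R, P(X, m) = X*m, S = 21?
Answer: 11440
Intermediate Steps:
x(R, j) = 2*R*j (x(R, j) = (2*j)*R = 2*R*j)
-320 + x(14, -4)*P(-5, S) = -320 + (2*14*(-4))*(-5*21) = -320 - 112*(-105) = -320 + 11760 = 11440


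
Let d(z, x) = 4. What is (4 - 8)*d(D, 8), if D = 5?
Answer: -16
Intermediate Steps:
(4 - 8)*d(D, 8) = (4 - 8)*4 = -4*4 = -16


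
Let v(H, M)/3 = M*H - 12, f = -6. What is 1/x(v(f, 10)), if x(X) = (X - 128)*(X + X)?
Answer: 1/148608 ≈ 6.7291e-6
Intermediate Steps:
v(H, M) = -36 + 3*H*M (v(H, M) = 3*(M*H - 12) = 3*(H*M - 12) = 3*(-12 + H*M) = -36 + 3*H*M)
x(X) = 2*X*(-128 + X) (x(X) = (-128 + X)*(2*X) = 2*X*(-128 + X))
1/x(v(f, 10)) = 1/(2*(-36 + 3*(-6)*10)*(-128 + (-36 + 3*(-6)*10))) = 1/(2*(-36 - 180)*(-128 + (-36 - 180))) = 1/(2*(-216)*(-128 - 216)) = 1/(2*(-216)*(-344)) = 1/148608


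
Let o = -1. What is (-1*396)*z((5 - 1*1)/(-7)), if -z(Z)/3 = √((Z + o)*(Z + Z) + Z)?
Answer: 2376*√15/7 ≈ 1314.6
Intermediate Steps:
z(Z) = -3*√(Z + 2*Z*(-1 + Z)) (z(Z) = -3*√((Z - 1)*(Z + Z) + Z) = -3*√((-1 + Z)*(2*Z) + Z) = -3*√(2*Z*(-1 + Z) + Z) = -3*√(Z + 2*Z*(-1 + Z)))
(-1*396)*z((5 - 1*1)/(-7)) = (-1*396)*(-3*√(-(-1 + 2*((5 - 1*1)/(-7)))*(5 - 1*1)/7)) = -(-1188)*√(((5 - 1)*(-⅐))*(-1 + 2*((5 - 1)*(-⅐)))) = -(-1188)*√((4*(-⅐))*(-1 + 2*(4*(-⅐)))) = -(-1188)*√(-4*(-1 + 2*(-4/7))/7) = -(-1188)*√(-4*(-1 - 8/7)/7) = -(-1188)*√(-4/7*(-15/7)) = -(-1188)*√(60/49) = -(-1188)*2*√15/7 = -(-2376)*√15/7 = 2376*√15/7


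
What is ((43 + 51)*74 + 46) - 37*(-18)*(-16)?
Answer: -3654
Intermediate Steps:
((43 + 51)*74 + 46) - 37*(-18)*(-16) = (94*74 + 46) - (-666)*(-16) = (6956 + 46) - 1*10656 = 7002 - 10656 = -3654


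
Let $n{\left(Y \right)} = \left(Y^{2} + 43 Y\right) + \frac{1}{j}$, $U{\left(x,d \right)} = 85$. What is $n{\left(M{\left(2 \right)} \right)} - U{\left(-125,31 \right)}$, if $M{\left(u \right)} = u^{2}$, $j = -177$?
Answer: $\frac{18230}{177} \approx 102.99$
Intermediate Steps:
$n{\left(Y \right)} = - \frac{1}{177} + Y^{2} + 43 Y$ ($n{\left(Y \right)} = \left(Y^{2} + 43 Y\right) + \frac{1}{-177} = \left(Y^{2} + 43 Y\right) - \frac{1}{177} = - \frac{1}{177} + Y^{2} + 43 Y$)
$n{\left(M{\left(2 \right)} \right)} - U{\left(-125,31 \right)} = \left(- \frac{1}{177} + 2^{2} \left(43 + 2^{2}\right)\right) - 85 = \left(- \frac{1}{177} + 4 \left(43 + 4\right)\right) - 85 = \left(- \frac{1}{177} + 4 \cdot 47\right) - 85 = \left(- \frac{1}{177} + 188\right) - 85 = \frac{33275}{177} - 85 = \frac{18230}{177}$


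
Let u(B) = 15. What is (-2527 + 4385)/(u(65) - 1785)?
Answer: -929/885 ≈ -1.0497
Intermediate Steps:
(-2527 + 4385)/(u(65) - 1785) = (-2527 + 4385)/(15 - 1785) = 1858/(-1770) = 1858*(-1/1770) = -929/885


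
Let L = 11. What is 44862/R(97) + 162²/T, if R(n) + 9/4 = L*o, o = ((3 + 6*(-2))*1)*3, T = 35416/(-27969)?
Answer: -3881471045/185934 ≈ -20876.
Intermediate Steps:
T = -35416/27969 (T = 35416*(-1/27969) = -35416/27969 ≈ -1.2663)
o = -27 (o = ((3 - 12)*1)*3 = -9*1*3 = -9*3 = -27)
R(n) = -1197/4 (R(n) = -9/4 + 11*(-27) = -9/4 - 297 = -1197/4)
44862/R(97) + 162²/T = 44862/(-1197/4) + 162²/(-35416/27969) = 44862*(-4/1197) + 26244*(-27969/35416) = -59816/399 - 183504609/8854 = -3881471045/185934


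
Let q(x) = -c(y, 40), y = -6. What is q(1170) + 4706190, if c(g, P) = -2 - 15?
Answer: 4706207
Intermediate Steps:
c(g, P) = -17
q(x) = 17 (q(x) = -1*(-17) = 17)
q(1170) + 4706190 = 17 + 4706190 = 4706207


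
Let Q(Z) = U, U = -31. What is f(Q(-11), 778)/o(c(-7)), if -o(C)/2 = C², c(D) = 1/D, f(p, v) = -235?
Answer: 11515/2 ≈ 5757.5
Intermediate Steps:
Q(Z) = -31
o(C) = -2*C²
f(Q(-11), 778)/o(c(-7)) = -235/((-2*(1/(-7))²)) = -235/((-2*(-⅐)²)) = -235/((-2*1/49)) = -235/(-2/49) = -235*(-49/2) = 11515/2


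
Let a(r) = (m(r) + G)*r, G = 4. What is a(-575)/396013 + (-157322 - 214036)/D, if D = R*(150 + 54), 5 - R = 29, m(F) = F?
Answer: 8259448603/107715536 ≈ 76.678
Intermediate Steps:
a(r) = r*(4 + r) (a(r) = (r + 4)*r = (4 + r)*r = r*(4 + r))
R = -24 (R = 5 - 1*29 = 5 - 29 = -24)
D = -4896 (D = -24*(150 + 54) = -24*204 = -4896)
a(-575)/396013 + (-157322 - 214036)/D = -575*(4 - 575)/396013 + (-157322 - 214036)/(-4896) = -575*(-571)*(1/396013) - 371358*(-1/4896) = 328325*(1/396013) + 20631/272 = 328325/396013 + 20631/272 = 8259448603/107715536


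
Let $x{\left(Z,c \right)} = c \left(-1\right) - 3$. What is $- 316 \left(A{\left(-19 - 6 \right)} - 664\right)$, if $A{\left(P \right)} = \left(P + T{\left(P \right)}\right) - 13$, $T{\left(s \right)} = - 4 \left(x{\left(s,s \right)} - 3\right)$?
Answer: $245848$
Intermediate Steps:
$x{\left(Z,c \right)} = -3 - c$ ($x{\left(Z,c \right)} = - c - 3 = -3 - c$)
$T{\left(s \right)} = 24 + 4 s$ ($T{\left(s \right)} = - 4 \left(\left(-3 - s\right) - 3\right) = - 4 \left(-6 - s\right) = 24 + 4 s$)
$A{\left(P \right)} = 11 + 5 P$ ($A{\left(P \right)} = \left(P + \left(24 + 4 P\right)\right) - 13 = \left(24 + 5 P\right) - 13 = 11 + 5 P$)
$- 316 \left(A{\left(-19 - 6 \right)} - 664\right) = - 316 \left(\left(11 + 5 \left(-19 - 6\right)\right) - 664\right) = - 316 \left(\left(11 + 5 \left(-25\right)\right) - 664\right) = - 316 \left(\left(11 - 125\right) - 664\right) = - 316 \left(-114 - 664\right) = \left(-316\right) \left(-778\right) = 245848$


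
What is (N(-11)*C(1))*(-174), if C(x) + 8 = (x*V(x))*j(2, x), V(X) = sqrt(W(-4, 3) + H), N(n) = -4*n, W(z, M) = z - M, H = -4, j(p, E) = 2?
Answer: 61248 - 15312*I*sqrt(11) ≈ 61248.0 - 50784.0*I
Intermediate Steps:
V(X) = I*sqrt(11) (V(X) = sqrt((-4 - 1*3) - 4) = sqrt((-4 - 3) - 4) = sqrt(-7 - 4) = sqrt(-11) = I*sqrt(11))
C(x) = -8 + 2*I*x*sqrt(11) (C(x) = -8 + (x*(I*sqrt(11)))*2 = -8 + (I*x*sqrt(11))*2 = -8 + 2*I*x*sqrt(11))
(N(-11)*C(1))*(-174) = ((-4*(-11))*(-8 + 2*I*1*sqrt(11)))*(-174) = (44*(-8 + 2*I*sqrt(11)))*(-174) = (-352 + 88*I*sqrt(11))*(-174) = 61248 - 15312*I*sqrt(11)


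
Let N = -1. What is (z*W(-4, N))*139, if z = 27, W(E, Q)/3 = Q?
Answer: -11259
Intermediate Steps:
W(E, Q) = 3*Q
(z*W(-4, N))*139 = (27*(3*(-1)))*139 = (27*(-3))*139 = -81*139 = -11259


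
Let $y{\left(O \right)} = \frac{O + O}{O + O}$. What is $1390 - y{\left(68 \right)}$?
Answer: $1389$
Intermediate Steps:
$y{\left(O \right)} = 1$ ($y{\left(O \right)} = \frac{2 O}{2 O} = 2 O \frac{1}{2 O} = 1$)
$1390 - y{\left(68 \right)} = 1390 - 1 = 1389$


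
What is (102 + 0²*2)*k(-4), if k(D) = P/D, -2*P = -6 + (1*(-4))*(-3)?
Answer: 153/2 ≈ 76.500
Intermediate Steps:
P = -3 (P = -(-6 + (1*(-4))*(-3))/2 = -(-6 - 4*(-3))/2 = -(-6 + 12)/2 = -½*6 = -3)
k(D) = -3/D
(102 + 0²*2)*k(-4) = (102 + 0²*2)*(-3/(-4)) = (102 + 0*2)*(-3*(-¼)) = (102 + 0)*(¾) = 102*(¾) = 153/2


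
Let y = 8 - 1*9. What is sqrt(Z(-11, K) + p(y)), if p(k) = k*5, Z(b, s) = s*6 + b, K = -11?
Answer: I*sqrt(82) ≈ 9.0554*I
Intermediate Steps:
Z(b, s) = b + 6*s (Z(b, s) = 6*s + b = b + 6*s)
y = -1 (y = 8 - 9 = -1)
p(k) = 5*k
sqrt(Z(-11, K) + p(y)) = sqrt((-11 + 6*(-11)) + 5*(-1)) = sqrt((-11 - 66) - 5) = sqrt(-77 - 5) = sqrt(-82) = I*sqrt(82)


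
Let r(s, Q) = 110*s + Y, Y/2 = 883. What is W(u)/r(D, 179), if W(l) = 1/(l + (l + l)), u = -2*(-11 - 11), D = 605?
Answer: 1/9017712 ≈ 1.1089e-7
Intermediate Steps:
Y = 1766 (Y = 2*883 = 1766)
u = 44 (u = -2*(-22) = 44)
r(s, Q) = 1766 + 110*s (r(s, Q) = 110*s + 1766 = 1766 + 110*s)
W(l) = 1/(3*l) (W(l) = 1/(l + 2*l) = 1/(3*l))
W(u)/r(D, 179) = ((⅓)/44)/(1766 + 110*605) = ((⅓)*(1/44))/(1766 + 66550) = (1/132)/68316 = (1/132)*(1/68316) = 1/9017712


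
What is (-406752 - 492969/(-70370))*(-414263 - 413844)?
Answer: 23702612907431997/70370 ≈ 3.3683e+11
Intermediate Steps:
(-406752 - 492969/(-70370))*(-414263 - 413844) = (-406752 - 492969*(-1/70370))*(-828107) = (-406752 + 492969/70370)*(-828107) = -28622645271/70370*(-828107) = 23702612907431997/70370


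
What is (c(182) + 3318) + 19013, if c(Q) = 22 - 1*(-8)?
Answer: 22361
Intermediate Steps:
c(Q) = 30 (c(Q) = 22 + 8 = 30)
(c(182) + 3318) + 19013 = (30 + 3318) + 19013 = 3348 + 19013 = 22361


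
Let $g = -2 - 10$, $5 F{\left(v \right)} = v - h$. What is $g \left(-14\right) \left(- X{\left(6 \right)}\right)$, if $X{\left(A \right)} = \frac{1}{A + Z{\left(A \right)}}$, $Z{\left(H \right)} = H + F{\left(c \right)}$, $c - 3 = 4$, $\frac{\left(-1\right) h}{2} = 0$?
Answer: $- \frac{840}{67} \approx -12.537$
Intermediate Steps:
$h = 0$ ($h = \left(-2\right) 0 = 0$)
$c = 7$ ($c = 3 + 4 = 7$)
$F{\left(v \right)} = \frac{v}{5}$ ($F{\left(v \right)} = \frac{v - 0}{5} = \frac{v + 0}{5} = \frac{v}{5}$)
$Z{\left(H \right)} = \frac{7}{5} + H$ ($Z{\left(H \right)} = H + \frac{1}{5} \cdot 7 = H + \frac{7}{5} = \frac{7}{5} + H$)
$X{\left(A \right)} = \frac{1}{\frac{7}{5} + 2 A}$ ($X{\left(A \right)} = \frac{1}{A + \left(\frac{7}{5} + A\right)} = \frac{1}{\frac{7}{5} + 2 A}$)
$g = -12$
$g \left(-14\right) \left(- X{\left(6 \right)}\right) = \left(-12\right) \left(-14\right) \left(- \frac{5}{7 + 10 \cdot 6}\right) = 168 \left(- \frac{5}{7 + 60}\right) = 168 \left(- \frac{5}{67}\right) = - \frac{840}{67}$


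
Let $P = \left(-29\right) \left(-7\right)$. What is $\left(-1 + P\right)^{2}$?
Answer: $40804$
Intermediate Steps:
$P = 203$
$\left(-1 + P\right)^{2} = \left(-1 + 203\right)^{2} = 202^{2} = 40804$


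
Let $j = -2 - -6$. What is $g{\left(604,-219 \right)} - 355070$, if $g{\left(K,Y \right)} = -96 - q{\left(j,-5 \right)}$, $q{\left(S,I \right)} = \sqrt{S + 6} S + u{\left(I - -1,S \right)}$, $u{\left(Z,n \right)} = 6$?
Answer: $-355172 - 4 \sqrt{10} \approx -3.5518 \cdot 10^{5}$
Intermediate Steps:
$j = 4$ ($j = -2 + 6 = 4$)
$q{\left(S,I \right)} = 6 + S \sqrt{6 + S}$ ($q{\left(S,I \right)} = \sqrt{S + 6} S + 6 = \sqrt{6 + S} S + 6 = S \sqrt{6 + S} + 6 = 6 + S \sqrt{6 + S}$)
$g{\left(K,Y \right)} = -102 - 4 \sqrt{10}$ ($g{\left(K,Y \right)} = -96 - \left(6 + 4 \sqrt{6 + 4}\right) = -96 - \left(6 + 4 \sqrt{10}\right) = -102 - 4 \sqrt{10}$)
$g{\left(604,-219 \right)} - 355070 = \left(-102 - 4 \sqrt{10}\right) - 355070 = -355172 - 4 \sqrt{10}$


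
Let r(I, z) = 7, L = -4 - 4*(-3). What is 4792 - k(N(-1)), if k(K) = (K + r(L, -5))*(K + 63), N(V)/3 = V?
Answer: 4552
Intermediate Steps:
N(V) = 3*V
L = 8 (L = -4 + 12 = 8)
k(K) = (7 + K)*(63 + K) (k(K) = (K + 7)*(K + 63) = (7 + K)*(63 + K))
4792 - k(N(-1)) = 4792 - (441 + (3*(-1))² + 70*(3*(-1))) = 4792 - (441 + (-3)² + 70*(-3)) = 4792 - (441 + 9 - 210) = 4792 - 1*240 = 4792 - 240 = 4552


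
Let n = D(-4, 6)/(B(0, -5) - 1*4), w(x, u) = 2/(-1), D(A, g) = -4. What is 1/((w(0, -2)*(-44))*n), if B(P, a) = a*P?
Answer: 1/88 ≈ 0.011364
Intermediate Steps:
B(P, a) = P*a
w(x, u) = -2 (w(x, u) = 2*(-1) = -2)
n = 1 (n = -4/(0*(-5) - 1*4) = -4/(0 - 4) = -4/(-4) = -1/4*(-4) = 1)
1/((w(0, -2)*(-44))*n) = 1/(-2*(-44)*1) = 1/(88*1) = 1/88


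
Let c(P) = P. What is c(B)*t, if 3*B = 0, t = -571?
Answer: 0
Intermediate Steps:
B = 0 (B = (⅓)*0 = 0)
c(B)*t = 0*(-571) = 0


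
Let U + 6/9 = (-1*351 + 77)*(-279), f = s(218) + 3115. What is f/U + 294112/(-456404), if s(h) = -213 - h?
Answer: -306613003/503220518 ≈ -0.60930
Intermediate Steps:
f = 2684 (f = (-213 - 1*218) + 3115 = (-213 - 218) + 3115 = -431 + 3115 = 2684)
U = 229336/3 (U = -⅔ + (-1*351 + 77)*(-279) = -⅔ + (-351 + 77)*(-279) = -⅔ - 274*(-279) = -⅔ + 76446 = 229336/3 ≈ 76445.)
f/U + 294112/(-456404) = 2684/(229336/3) + 294112/(-456404) = 2684*(3/229336) + 294112*(-1/456404) = 2013/57334 - 5656/8777 = -306613003/503220518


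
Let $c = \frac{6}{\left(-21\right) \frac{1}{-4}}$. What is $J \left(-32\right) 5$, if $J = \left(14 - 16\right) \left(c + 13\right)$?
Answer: $\frac{31680}{7} \approx 4525.7$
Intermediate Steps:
$c = \frac{8}{7}$ ($c = \frac{6}{\left(-21\right) \left(- \frac{1}{4}\right)} = \frac{6}{\frac{21}{4}} = 6 \cdot \frac{4}{21} = \frac{8}{7} \approx 1.1429$)
$J = - \frac{198}{7}$ ($J = \left(14 - 16\right) \left(\frac{8}{7} + 13\right) = \left(-2\right) \frac{99}{7} = - \frac{198}{7} \approx -28.286$)
$J \left(-32\right) 5 = \left(- \frac{198}{7}\right) \left(-32\right) 5 = \frac{6336}{7} \cdot 5 = \frac{31680}{7}$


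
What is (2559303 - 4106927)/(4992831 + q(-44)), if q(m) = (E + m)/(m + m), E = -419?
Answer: -136190912/439369591 ≈ -0.30997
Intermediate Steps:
q(m) = (-419 + m)/(2*m) (q(m) = (-419 + m)/(m + m) = (-419 + m)/((2*m)) = (-419 + m)*(1/(2*m)) = (-419 + m)/(2*m))
(2559303 - 4106927)/(4992831 + q(-44)) = (2559303 - 4106927)/(4992831 + (½)*(-419 - 44)/(-44)) = -1547624/(4992831 + (½)*(-1/44)*(-463)) = -1547624/(4992831 + 463/88) = -1547624/439369591/88 = -1547624*88/439369591 = -136190912/439369591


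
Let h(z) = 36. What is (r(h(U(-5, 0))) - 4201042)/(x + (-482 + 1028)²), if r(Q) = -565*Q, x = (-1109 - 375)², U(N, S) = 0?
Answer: -2110691/1250186 ≈ -1.6883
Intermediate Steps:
x = 2202256 (x = (-1484)² = 2202256)
(r(h(U(-5, 0))) - 4201042)/(x + (-482 + 1028)²) = (-565*36 - 4201042)/(2202256 + (-482 + 1028)²) = (-20340 - 4201042)/(2202256 + 546²) = -4221382/(2202256 + 298116) = -4221382/2500372 = -4221382*1/2500372 = -2110691/1250186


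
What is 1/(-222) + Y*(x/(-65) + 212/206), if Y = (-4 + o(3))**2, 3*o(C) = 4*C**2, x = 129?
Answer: -90895271/1486290 ≈ -61.156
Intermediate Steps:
o(C) = 4*C**2/3 (o(C) = (4*C**2)/3 = 4*C**2/3)
Y = 64 (Y = (-4 + (4/3)*3**2)**2 = (-4 + (4/3)*9)**2 = (-4 + 12)**2 = 8**2 = 64)
1/(-222) + Y*(x/(-65) + 212/206) = 1/(-222) + 64*(129/(-65) + 212/206) = -1/222 + 64*(129*(-1/65) + 212*(1/206)) = -1/222 + 64*(-129/65 + 106/103) = -1/222 + 64*(-6397/6695) = -1/222 - 409408/6695 = -90895271/1486290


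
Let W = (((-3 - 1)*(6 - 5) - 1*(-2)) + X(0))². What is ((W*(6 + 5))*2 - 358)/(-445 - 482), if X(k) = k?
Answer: 30/103 ≈ 0.29126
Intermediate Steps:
W = 4 (W = (((-3 - 1)*(6 - 5) - 1*(-2)) + 0)² = ((-4*1 + 2) + 0)² = ((-4 + 2) + 0)² = (-2 + 0)² = (-2)² = 4)
((W*(6 + 5))*2 - 358)/(-445 - 482) = ((4*(6 + 5))*2 - 358)/(-445 - 482) = ((4*11)*2 - 358)/(-927) = (44*2 - 358)*(-1/927) = (88 - 358)*(-1/927) = -270*(-1/927) = 30/103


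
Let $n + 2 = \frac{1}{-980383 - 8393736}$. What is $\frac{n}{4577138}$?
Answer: $- \frac{18748239}{42906636291422} \approx -4.3695 \cdot 10^{-7}$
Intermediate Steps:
$n = - \frac{18748239}{9374119}$ ($n = -2 + \frac{1}{-980383 - 8393736} = -2 + \frac{1}{-9374119} = -2 - \frac{1}{9374119} = - \frac{18748239}{9374119} \approx -2.0$)
$\frac{n}{4577138} = - \frac{18748239}{9374119 \cdot 4577138} = \left(- \frac{18748239}{9374119}\right) \frac{1}{4577138} = - \frac{18748239}{42906636291422}$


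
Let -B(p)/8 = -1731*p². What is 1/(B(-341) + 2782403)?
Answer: 1/1613041691 ≈ 6.1995e-10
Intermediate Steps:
B(p) = 13848*p² (B(p) = -(-13848)*p² = 13848*p²)
1/(B(-341) + 2782403) = 1/(13848*(-341)² + 2782403) = 1/(13848*116281 + 2782403) = 1/(1610259288 + 2782403) = 1/1613041691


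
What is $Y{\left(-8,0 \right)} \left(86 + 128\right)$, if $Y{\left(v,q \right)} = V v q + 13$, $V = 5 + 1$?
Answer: $2782$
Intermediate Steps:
$V = 6$
$Y{\left(v,q \right)} = 13 + 6 q v$ ($Y{\left(v,q \right)} = 6 v q + 13 = 6 q v + 13 = 13 + 6 q v$)
$Y{\left(-8,0 \right)} \left(86 + 128\right) = \left(13 + 6 \cdot 0 \left(-8\right)\right) \left(86 + 128\right) = \left(13 + 0\right) 214 = 13 \cdot 214 = 2782$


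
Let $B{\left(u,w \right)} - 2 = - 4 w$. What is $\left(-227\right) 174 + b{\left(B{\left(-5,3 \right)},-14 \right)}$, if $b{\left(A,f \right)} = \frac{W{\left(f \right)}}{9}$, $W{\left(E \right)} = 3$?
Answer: $- \frac{118493}{3} \approx -39498.0$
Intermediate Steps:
$B{\left(u,w \right)} = 2 - 4 w$
$b{\left(A,f \right)} = \frac{1}{3}$ ($b{\left(A,f \right)} = \frac{3}{9} = 3 \cdot \frac{1}{9} = \frac{1}{3}$)
$\left(-227\right) 174 + b{\left(B{\left(-5,3 \right)},-14 \right)} = \left(-227\right) 174 + \frac{1}{3} = -39498 + \frac{1}{3} = - \frac{118493}{3}$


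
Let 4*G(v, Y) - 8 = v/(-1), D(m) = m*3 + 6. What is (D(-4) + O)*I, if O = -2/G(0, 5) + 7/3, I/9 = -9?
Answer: 378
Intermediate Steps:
D(m) = 6 + 3*m (D(m) = 3*m + 6 = 6 + 3*m)
I = -81 (I = 9*(-9) = -81)
G(v, Y) = 2 - v/4 (G(v, Y) = 2 + (v/(-1))/4 = 2 + (v*(-1))/4 = 2 + (-v)/4 = 2 - v/4)
O = 4/3 (O = -2/(2 - ¼*0) + 7/3 = -2/(2 + 0) + 7*(⅓) = -2/2 + 7/3 = -2*½ + 7/3 = -1 + 7/3 = 4/3 ≈ 1.3333)
(D(-4) + O)*I = ((6 + 3*(-4)) + 4/3)*(-81) = ((6 - 12) + 4/3)*(-81) = (-6 + 4/3)*(-81) = -14/3*(-81) = 378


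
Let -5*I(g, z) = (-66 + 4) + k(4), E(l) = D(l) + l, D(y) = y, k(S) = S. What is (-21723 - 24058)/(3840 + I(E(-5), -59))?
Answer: -228905/19258 ≈ -11.886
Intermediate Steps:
E(l) = 2*l (E(l) = l + l = 2*l)
I(g, z) = 58/5 (I(g, z) = -((-66 + 4) + 4)/5 = -(-62 + 4)/5 = -⅕*(-58) = 58/5)
(-21723 - 24058)/(3840 + I(E(-5), -59)) = (-21723 - 24058)/(3840 + 58/5) = -45781/19258/5 = -45781*5/19258 = -228905/19258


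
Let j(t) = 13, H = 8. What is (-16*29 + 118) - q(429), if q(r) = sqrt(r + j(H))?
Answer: -346 - sqrt(442) ≈ -367.02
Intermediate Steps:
q(r) = sqrt(13 + r) (q(r) = sqrt(r + 13) = sqrt(13 + r))
(-16*29 + 118) - q(429) = (-16*29 + 118) - sqrt(13 + 429) = (-464 + 118) - sqrt(442) = -346 - sqrt(442)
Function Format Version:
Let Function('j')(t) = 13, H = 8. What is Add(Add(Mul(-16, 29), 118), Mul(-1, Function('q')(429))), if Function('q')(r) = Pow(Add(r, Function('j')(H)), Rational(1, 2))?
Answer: Add(-346, Mul(-1, Pow(442, Rational(1, 2)))) ≈ -367.02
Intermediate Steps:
Function('q')(r) = Pow(Add(13, r), Rational(1, 2)) (Function('q')(r) = Pow(Add(r, 13), Rational(1, 2)) = Pow(Add(13, r), Rational(1, 2)))
Add(Add(Mul(-16, 29), 118), Mul(-1, Function('q')(429))) = Add(Add(Mul(-16, 29), 118), Mul(-1, Pow(Add(13, 429), Rational(1, 2)))) = Add(Add(-464, 118), Mul(-1, Pow(442, Rational(1, 2)))) = Add(-346, Mul(-1, Pow(442, Rational(1, 2))))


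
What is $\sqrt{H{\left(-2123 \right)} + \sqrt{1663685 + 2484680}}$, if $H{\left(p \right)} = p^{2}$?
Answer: $\sqrt{4507129 + \sqrt{4148365}} \approx 2123.5$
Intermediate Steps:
$\sqrt{H{\left(-2123 \right)} + \sqrt{1663685 + 2484680}} = \sqrt{\left(-2123\right)^{2} + \sqrt{1663685 + 2484680}} = \sqrt{4507129 + \sqrt{4148365}}$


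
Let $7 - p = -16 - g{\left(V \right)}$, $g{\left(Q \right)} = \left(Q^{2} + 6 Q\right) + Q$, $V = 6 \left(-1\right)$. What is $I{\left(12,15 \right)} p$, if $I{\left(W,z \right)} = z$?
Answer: $255$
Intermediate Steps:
$V = -6$
$g{\left(Q \right)} = Q^{2} + 7 Q$
$p = 17$ ($p = 7 - \left(-16 - - 6 \left(7 - 6\right)\right) = 7 - \left(-16 - \left(-6\right) 1\right) = 7 - \left(-16 - -6\right) = 7 - \left(-16 + 6\right) = 7 - -10 = 7 + 10 = 17$)
$I{\left(12,15 \right)} p = 15 \cdot 17 = 255$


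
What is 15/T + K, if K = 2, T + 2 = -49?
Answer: 29/17 ≈ 1.7059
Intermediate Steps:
T = -51 (T = -2 - 49 = -51)
15/T + K = 15/(-51) + 2 = -1/51*15 + 2 = -5/17 + 2 = 29/17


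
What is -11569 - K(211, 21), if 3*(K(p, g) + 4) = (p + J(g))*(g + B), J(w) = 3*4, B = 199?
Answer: -83755/3 ≈ -27918.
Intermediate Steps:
J(w) = 12
K(p, g) = -4 + (12 + p)*(199 + g)/3 (K(p, g) = -4 + ((p + 12)*(g + 199))/3 = -4 + ((12 + p)*(199 + g))/3 = -4 + (12 + p)*(199 + g)/3)
-11569 - K(211, 21) = -11569 - (792 + 4*21 + (199/3)*211 + (⅓)*21*211) = -11569 - (792 + 84 + 41989/3 + 1477) = -11569 - 1*49048/3 = -11569 - 49048/3 = -83755/3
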